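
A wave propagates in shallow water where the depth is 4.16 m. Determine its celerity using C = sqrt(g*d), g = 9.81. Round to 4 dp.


Using the shallow-water approximation:
C = sqrt(g * d) = sqrt(9.81 * 4.16)
C = sqrt(40.8096)
C = 6.3882 m/s

6.3882


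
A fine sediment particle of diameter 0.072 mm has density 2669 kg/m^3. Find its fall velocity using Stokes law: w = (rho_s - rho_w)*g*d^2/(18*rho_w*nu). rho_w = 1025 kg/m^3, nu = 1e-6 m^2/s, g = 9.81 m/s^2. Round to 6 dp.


w = (rho_s - rho_w) * g * d^2 / (18 * rho_w * nu)
d = 0.072 mm = 0.000072 m
rho_s - rho_w = 2669 - 1025 = 1644
Numerator = 1644 * 9.81 * (0.000072)^2 = 0.000083605686
Denominator = 18 * 1025 * 1e-6 = 0.018450
w = 0.004531 m/s

0.004531


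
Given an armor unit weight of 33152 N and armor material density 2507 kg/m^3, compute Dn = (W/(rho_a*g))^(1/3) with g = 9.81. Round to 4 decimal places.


V = W / (rho_a * g)
V = 33152 / (2507 * 9.81)
V = 33152 / 24593.67
V = 1.347989 m^3
Dn = V^(1/3) = 1.347989^(1/3)
Dn = 1.1047 m

1.1047


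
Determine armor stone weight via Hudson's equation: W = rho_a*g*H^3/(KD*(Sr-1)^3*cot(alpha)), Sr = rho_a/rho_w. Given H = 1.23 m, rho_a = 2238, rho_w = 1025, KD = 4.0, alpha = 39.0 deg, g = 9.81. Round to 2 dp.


Sr = rho_a / rho_w = 2238 / 1025 = 2.183415
(Sr - 1) = 1.183415
(Sr - 1)^3 = 1.657337
cot(39.0) = 1 / tan(39.0) = 1 / 0.809784 = 1.234897
Numerator = 2238 * 9.81 * 1.23^3 = 40854.9256
Denominator = 4.0 * 1.657337 * 1.234897 = 8.186563
W = 40854.9256 / 8.186563
W = 4990.49 N

4990.49


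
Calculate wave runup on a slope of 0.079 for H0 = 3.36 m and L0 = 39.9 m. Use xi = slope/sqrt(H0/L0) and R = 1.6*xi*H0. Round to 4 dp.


xi = slope / sqrt(H0/L0)
H0/L0 = 3.36/39.9 = 0.084211
sqrt(0.084211) = 0.290191
xi = 0.079 / 0.290191 = 0.272235
R = 1.6 * xi * H0 = 1.6 * 0.272235 * 3.36
R = 1.4635 m

1.4635


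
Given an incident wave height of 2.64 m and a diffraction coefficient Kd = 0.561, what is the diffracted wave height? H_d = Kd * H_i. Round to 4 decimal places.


H_d = Kd * H_i
H_d = 0.561 * 2.64
H_d = 1.4810 m

1.4810


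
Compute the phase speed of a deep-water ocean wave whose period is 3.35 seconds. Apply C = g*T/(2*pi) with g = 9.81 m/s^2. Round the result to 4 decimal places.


We use the deep-water celerity formula:
C = g * T / (2 * pi)
C = 9.81 * 3.35 / (2 * 3.14159...)
C = 32.863500 / 6.283185
C = 5.2304 m/s

5.2304


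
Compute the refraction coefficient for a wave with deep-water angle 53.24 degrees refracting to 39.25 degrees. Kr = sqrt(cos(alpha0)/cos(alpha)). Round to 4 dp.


Kr = sqrt(cos(alpha0) / cos(alpha))
cos(53.24) = 0.598464
cos(39.25) = 0.774393
Kr = sqrt(0.598464 / 0.774393)
Kr = sqrt(0.772818)
Kr = 0.8791

0.8791


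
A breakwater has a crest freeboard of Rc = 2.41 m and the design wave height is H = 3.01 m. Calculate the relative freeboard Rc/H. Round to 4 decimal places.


Relative freeboard = Rc / H
= 2.41 / 3.01
= 0.8007

0.8007


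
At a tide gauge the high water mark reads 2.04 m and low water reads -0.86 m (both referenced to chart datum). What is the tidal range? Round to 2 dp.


Tidal range = High water - Low water
Tidal range = 2.04 - (-0.86)
Tidal range = 2.90 m

2.90


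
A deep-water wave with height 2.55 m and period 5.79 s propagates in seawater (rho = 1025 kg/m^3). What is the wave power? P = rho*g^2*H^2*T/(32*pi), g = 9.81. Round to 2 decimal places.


P = rho * g^2 * H^2 * T / (32 * pi)
P = 1025 * 9.81^2 * 2.55^2 * 5.79 / (32 * pi)
P = 1025 * 96.2361 * 6.5025 * 5.79 / 100.53096
P = 36942.05 W/m

36942.05


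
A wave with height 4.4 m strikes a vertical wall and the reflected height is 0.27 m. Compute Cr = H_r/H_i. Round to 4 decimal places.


Cr = H_r / H_i
Cr = 0.27 / 4.4
Cr = 0.0614

0.0614


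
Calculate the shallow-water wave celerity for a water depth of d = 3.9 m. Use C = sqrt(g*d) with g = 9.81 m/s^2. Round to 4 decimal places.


Using the shallow-water approximation:
C = sqrt(g * d) = sqrt(9.81 * 3.9)
C = sqrt(38.2590)
C = 6.1854 m/s

6.1854


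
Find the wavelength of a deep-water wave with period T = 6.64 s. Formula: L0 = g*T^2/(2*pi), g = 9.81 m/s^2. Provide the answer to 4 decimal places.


L0 = g * T^2 / (2 * pi)
L0 = 9.81 * 6.64^2 / (2 * pi)
L0 = 9.81 * 44.0896 / 6.28319
L0 = 432.5190 / 6.28319
L0 = 68.8375 m

68.8375


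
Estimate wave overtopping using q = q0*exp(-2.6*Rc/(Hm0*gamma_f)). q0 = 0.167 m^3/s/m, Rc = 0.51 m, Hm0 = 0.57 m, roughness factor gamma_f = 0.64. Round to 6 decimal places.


q = q0 * exp(-2.6 * Rc / (Hm0 * gamma_f))
Exponent = -2.6 * 0.51 / (0.57 * 0.64)
= -2.6 * 0.51 / 0.3648
= -3.634868
exp(-3.634868) = 0.026387
q = 0.167 * 0.026387
q = 0.004407 m^3/s/m

0.004407


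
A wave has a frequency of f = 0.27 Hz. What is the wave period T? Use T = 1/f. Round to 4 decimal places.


T = 1 / f
T = 1 / 0.27
T = 3.7037 s

3.7037


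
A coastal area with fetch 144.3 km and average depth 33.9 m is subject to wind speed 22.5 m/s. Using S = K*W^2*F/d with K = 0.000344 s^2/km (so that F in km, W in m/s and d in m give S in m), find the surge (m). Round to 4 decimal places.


S = K * W^2 * F / d
W^2 = 22.5^2 = 506.25
S = 0.000344 * 506.25 * 144.3 / 33.9
Numerator = 0.000344 * 506.25 * 144.3 = 25.129845
S = 25.129845 / 33.9 = 0.7413 m

0.7413


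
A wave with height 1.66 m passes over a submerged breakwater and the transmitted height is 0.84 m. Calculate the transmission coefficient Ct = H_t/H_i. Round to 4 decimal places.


Ct = H_t / H_i
Ct = 0.84 / 1.66
Ct = 0.5060

0.5060


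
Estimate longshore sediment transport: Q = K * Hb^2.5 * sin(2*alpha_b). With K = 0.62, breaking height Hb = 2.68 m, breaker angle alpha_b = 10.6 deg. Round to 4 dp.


Q = K * Hb^2.5 * sin(2 * alpha_b)
Hb^2.5 = 2.68^2.5 = 11.758096
sin(2 * 10.6) = sin(21.2) = 0.361625
Q = 0.62 * 11.758096 * 0.361625
Q = 2.6363 m^3/s

2.6363


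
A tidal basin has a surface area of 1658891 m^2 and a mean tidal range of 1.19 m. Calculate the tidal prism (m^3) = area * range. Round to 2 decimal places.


Tidal prism = Area * Tidal range
P = 1658891 * 1.19
P = 1974080.29 m^3

1974080.29


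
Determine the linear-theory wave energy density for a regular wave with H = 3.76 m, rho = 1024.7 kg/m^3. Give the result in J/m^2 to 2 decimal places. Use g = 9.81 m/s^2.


E = (1/8) * rho * g * H^2
E = (1/8) * 1024.7 * 9.81 * 3.76^2
E = 0.125 * 1024.7 * 9.81 * 14.1376
E = 17764.44 J/m^2

17764.44


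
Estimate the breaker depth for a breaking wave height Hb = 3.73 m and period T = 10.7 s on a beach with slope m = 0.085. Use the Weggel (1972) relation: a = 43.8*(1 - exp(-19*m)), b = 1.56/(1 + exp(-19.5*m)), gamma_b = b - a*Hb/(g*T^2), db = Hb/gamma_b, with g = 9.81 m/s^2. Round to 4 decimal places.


a = 43.8 * (1 - exp(-19 * m))
exp(-19 * 0.085) = exp(-1.6150) = 0.198891
a = 43.8 * (1 - 0.198891) = 35.088589
b = 1.56 / (1 + exp(-19.5 * m))
exp(-19.5 * 0.085) = exp(-1.6575) = 0.190615
b = 1.56 / (1 + 0.190615) = 1.310247
Hb / (g * T^2) = 3.73 / (9.81 * 10.7^2) = 3.73 / 1123.1469 = 0.00332103
gamma_b = b - a * Hb/(g*T^2) = 1.310247 - 35.088589 * 0.00332103 = 1.193717
db = Hb / gamma_b = 3.73 / 1.193717
db = 3.1247 m

3.1247


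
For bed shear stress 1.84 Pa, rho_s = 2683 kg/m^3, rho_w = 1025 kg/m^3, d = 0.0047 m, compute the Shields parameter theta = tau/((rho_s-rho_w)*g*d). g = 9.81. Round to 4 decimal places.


theta = tau / ((rho_s - rho_w) * g * d)
rho_s - rho_w = 2683 - 1025 = 1658
Denominator = 1658 * 9.81 * 0.0047 = 76.445406
theta = 1.84 / 76.445406
theta = 0.0241

0.0241


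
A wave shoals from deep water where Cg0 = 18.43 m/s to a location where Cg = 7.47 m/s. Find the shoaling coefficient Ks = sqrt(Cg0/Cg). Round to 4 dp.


Ks = sqrt(Cg0 / Cg)
Ks = sqrt(18.43 / 7.47)
Ks = sqrt(2.4672)
Ks = 1.5707

1.5707


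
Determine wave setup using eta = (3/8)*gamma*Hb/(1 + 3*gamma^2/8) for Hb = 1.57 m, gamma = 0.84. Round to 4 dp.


eta = (3/8) * gamma * Hb / (1 + 3*gamma^2/8)
Numerator = (3/8) * 0.84 * 1.57 = 0.494550
Denominator = 1 + 3*0.84^2/8 = 1 + 0.264600 = 1.264600
eta = 0.494550 / 1.264600
eta = 0.3911 m

0.3911


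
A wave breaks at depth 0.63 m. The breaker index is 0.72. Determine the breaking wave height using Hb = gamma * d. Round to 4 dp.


Hb = gamma * d
Hb = 0.72 * 0.63
Hb = 0.4536 m

0.4536


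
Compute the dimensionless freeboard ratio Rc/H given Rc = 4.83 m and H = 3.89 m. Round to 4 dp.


Relative freeboard = Rc / H
= 4.83 / 3.89
= 1.2416

1.2416


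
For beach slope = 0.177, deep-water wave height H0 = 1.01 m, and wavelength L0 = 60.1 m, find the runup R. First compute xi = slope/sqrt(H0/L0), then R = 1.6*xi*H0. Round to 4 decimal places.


xi = slope / sqrt(H0/L0)
H0/L0 = 1.01/60.1 = 0.016805
sqrt(0.016805) = 0.129635
xi = 0.177 / 0.129635 = 1.365368
R = 1.6 * xi * H0 = 1.6 * 1.365368 * 1.01
R = 2.2064 m

2.2064


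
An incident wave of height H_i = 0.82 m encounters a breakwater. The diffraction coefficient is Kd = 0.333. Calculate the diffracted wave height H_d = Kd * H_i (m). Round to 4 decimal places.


H_d = Kd * H_i
H_d = 0.333 * 0.82
H_d = 0.2731 m

0.2731


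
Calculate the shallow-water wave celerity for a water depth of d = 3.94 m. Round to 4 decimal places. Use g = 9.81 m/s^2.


Using the shallow-water approximation:
C = sqrt(g * d) = sqrt(9.81 * 3.94)
C = sqrt(38.6514)
C = 6.2170 m/s

6.2170


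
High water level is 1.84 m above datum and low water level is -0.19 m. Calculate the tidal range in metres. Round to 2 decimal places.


Tidal range = High water - Low water
Tidal range = 1.84 - (-0.19)
Tidal range = 2.03 m

2.03


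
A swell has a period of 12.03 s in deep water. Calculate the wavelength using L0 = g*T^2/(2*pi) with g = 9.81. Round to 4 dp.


L0 = g * T^2 / (2 * pi)
L0 = 9.81 * 12.03^2 / (2 * pi)
L0 = 9.81 * 144.7209 / 6.28319
L0 = 1419.7120 / 6.28319
L0 = 225.9542 m

225.9542


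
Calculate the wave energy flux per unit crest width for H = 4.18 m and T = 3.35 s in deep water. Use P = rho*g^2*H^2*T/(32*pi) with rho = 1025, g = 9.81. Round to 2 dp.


P = rho * g^2 * H^2 * T / (32 * pi)
P = 1025 * 9.81^2 * 4.18^2 * 3.35 / (32 * pi)
P = 1025 * 96.2361 * 17.4724 * 3.35 / 100.53096
P = 57432.72 W/m

57432.72


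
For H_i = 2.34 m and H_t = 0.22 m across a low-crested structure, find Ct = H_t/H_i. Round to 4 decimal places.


Ct = H_t / H_i
Ct = 0.22 / 2.34
Ct = 0.0940

0.0940


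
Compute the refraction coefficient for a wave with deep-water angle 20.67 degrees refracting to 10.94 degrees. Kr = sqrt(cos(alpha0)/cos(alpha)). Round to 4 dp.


Kr = sqrt(cos(alpha0) / cos(alpha))
cos(20.67) = 0.935629
cos(10.94) = 0.981826
Kr = sqrt(0.935629 / 0.981826)
Kr = sqrt(0.952947)
Kr = 0.9762

0.9762


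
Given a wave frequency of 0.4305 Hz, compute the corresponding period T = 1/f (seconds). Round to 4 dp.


T = 1 / f
T = 1 / 0.4305
T = 2.3229 s

2.3229


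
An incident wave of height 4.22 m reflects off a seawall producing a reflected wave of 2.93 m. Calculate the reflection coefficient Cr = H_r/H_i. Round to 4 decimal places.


Cr = H_r / H_i
Cr = 2.93 / 4.22
Cr = 0.6943

0.6943


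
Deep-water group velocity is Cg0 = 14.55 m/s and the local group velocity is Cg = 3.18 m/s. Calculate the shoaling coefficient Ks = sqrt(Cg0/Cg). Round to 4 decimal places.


Ks = sqrt(Cg0 / Cg)
Ks = sqrt(14.55 / 3.18)
Ks = sqrt(4.5755)
Ks = 2.1390

2.1390


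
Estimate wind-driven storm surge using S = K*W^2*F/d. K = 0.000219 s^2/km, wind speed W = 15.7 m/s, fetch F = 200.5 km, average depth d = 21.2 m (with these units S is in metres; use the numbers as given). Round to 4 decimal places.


S = K * W^2 * F / d
W^2 = 15.7^2 = 246.49
S = 0.000219 * 246.49 * 200.5 / 21.2
Numerator = 0.000219 * 246.49 * 200.5 = 10.823253
S = 10.823253 / 21.2 = 0.5105 m

0.5105


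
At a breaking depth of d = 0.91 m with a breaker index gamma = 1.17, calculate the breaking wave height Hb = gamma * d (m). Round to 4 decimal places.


Hb = gamma * d
Hb = 1.17 * 0.91
Hb = 1.0647 m

1.0647


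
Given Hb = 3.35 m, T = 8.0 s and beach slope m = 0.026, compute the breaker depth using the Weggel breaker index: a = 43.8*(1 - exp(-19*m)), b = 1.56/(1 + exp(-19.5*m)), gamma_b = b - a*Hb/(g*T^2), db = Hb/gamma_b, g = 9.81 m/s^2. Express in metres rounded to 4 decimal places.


a = 43.8 * (1 - exp(-19 * m))
exp(-19 * 0.026) = exp(-0.4940) = 0.610181
a = 43.8 * (1 - 0.610181) = 17.074082
b = 1.56 / (1 + exp(-19.5 * m))
exp(-19.5 * 0.026) = exp(-0.5070) = 0.602300
b = 1.56 / (1 + 0.602300) = 0.973601
Hb / (g * T^2) = 3.35 / (9.81 * 8.0^2) = 3.35 / 627.8400 = 0.00533575
gamma_b = b - a * Hb/(g*T^2) = 0.973601 - 17.074082 * 0.00533575 = 0.882497
db = Hb / gamma_b = 3.35 / 0.882497
db = 3.7960 m

3.7960


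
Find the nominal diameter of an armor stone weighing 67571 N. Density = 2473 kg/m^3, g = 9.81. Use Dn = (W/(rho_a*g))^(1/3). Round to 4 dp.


V = W / (rho_a * g)
V = 67571 / (2473 * 9.81)
V = 67571 / 24260.13
V = 2.785269 m^3
Dn = V^(1/3) = 2.785269^(1/3)
Dn = 1.4070 m

1.4070


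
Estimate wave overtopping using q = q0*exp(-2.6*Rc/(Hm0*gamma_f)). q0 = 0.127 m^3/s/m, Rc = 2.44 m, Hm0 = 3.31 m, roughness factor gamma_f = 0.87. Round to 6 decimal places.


q = q0 * exp(-2.6 * Rc / (Hm0 * gamma_f))
Exponent = -2.6 * 2.44 / (3.31 * 0.87)
= -2.6 * 2.44 / 2.8797
= -2.203007
exp(-2.203007) = 0.110470
q = 0.127 * 0.110470
q = 0.014030 m^3/s/m

0.014030


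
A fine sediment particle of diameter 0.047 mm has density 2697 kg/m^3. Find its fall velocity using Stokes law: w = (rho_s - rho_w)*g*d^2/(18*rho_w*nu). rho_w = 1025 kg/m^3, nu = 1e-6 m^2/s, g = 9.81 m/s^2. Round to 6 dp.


w = (rho_s - rho_w) * g * d^2 / (18 * rho_w * nu)
d = 0.047 mm = 0.000047 m
rho_s - rho_w = 2697 - 1025 = 1672
Numerator = 1672 * 9.81 * (0.000047)^2 = 0.000036232725
Denominator = 18 * 1025 * 1e-6 = 0.018450
w = 0.001964 m/s

0.001964


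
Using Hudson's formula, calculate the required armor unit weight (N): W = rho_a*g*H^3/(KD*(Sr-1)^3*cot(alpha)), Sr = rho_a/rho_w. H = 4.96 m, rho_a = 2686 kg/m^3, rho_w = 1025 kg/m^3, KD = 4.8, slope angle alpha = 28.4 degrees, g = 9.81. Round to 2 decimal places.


Sr = rho_a / rho_w = 2686 / 1025 = 2.620488
(Sr - 1) = 1.620488
(Sr - 1)^3 = 4.255370
cot(28.4) = 1 / tan(28.4) = 1 / 0.540698 = 1.849461
Numerator = 2686 * 9.81 * 4.96^3 = 3215289.2255
Denominator = 4.8 * 4.255370 * 1.849461 = 37.776680
W = 3215289.2255 / 37.776680
W = 85113.07 N

85113.07


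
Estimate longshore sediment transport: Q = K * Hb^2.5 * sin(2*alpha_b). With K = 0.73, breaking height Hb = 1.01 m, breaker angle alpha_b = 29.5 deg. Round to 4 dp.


Q = K * Hb^2.5 * sin(2 * alpha_b)
Hb^2.5 = 1.01^2.5 = 1.025188
sin(2 * 29.5) = sin(59.0) = 0.857167
Q = 0.73 * 1.025188 * 0.857167
Q = 0.6415 m^3/s

0.6415


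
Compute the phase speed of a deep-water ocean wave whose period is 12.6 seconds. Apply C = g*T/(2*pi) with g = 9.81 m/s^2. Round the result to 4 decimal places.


We use the deep-water celerity formula:
C = g * T / (2 * pi)
C = 9.81 * 12.6 / (2 * 3.14159...)
C = 123.606000 / 6.283185
C = 19.6725 m/s

19.6725


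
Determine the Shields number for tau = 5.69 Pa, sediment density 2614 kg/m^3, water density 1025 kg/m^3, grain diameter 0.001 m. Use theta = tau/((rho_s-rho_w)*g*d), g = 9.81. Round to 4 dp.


theta = tau / ((rho_s - rho_w) * g * d)
rho_s - rho_w = 2614 - 1025 = 1589
Denominator = 1589 * 9.81 * 0.001 = 15.588090
theta = 5.69 / 15.588090
theta = 0.3650

0.3650


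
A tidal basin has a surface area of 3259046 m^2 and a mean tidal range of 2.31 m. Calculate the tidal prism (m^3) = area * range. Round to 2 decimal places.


Tidal prism = Area * Tidal range
P = 3259046 * 2.31
P = 7528396.26 m^3

7528396.26


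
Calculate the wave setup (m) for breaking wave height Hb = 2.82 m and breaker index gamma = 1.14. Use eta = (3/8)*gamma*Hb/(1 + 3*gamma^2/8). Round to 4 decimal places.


eta = (3/8) * gamma * Hb / (1 + 3*gamma^2/8)
Numerator = (3/8) * 1.14 * 2.82 = 1.205550
Denominator = 1 + 3*1.14^2/8 = 1 + 0.487350 = 1.487350
eta = 1.205550 / 1.487350
eta = 0.8105 m

0.8105


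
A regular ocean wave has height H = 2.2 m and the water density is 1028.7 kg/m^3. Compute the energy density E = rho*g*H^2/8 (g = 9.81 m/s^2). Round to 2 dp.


E = (1/8) * rho * g * H^2
E = (1/8) * 1028.7 * 9.81 * 2.2^2
E = 0.125 * 1028.7 * 9.81 * 4.8400
E = 6105.39 J/m^2

6105.39


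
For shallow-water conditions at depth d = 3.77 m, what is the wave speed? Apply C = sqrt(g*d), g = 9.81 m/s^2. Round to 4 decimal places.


Using the shallow-water approximation:
C = sqrt(g * d) = sqrt(9.81 * 3.77)
C = sqrt(36.9837)
C = 6.0814 m/s

6.0814


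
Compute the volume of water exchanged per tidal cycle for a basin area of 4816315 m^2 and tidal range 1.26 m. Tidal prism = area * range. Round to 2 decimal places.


Tidal prism = Area * Tidal range
P = 4816315 * 1.26
P = 6068556.90 m^3

6068556.90


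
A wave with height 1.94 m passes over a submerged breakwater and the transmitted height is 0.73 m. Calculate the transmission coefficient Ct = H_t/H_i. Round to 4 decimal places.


Ct = H_t / H_i
Ct = 0.73 / 1.94
Ct = 0.3763

0.3763


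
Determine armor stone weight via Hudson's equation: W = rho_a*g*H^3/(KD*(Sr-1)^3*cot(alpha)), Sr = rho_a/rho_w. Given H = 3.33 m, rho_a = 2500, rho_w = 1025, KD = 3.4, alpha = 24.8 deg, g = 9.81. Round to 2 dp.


Sr = rho_a / rho_w = 2500 / 1025 = 2.439024
(Sr - 1) = 1.439024
(Sr - 1)^3 = 2.979919
cot(24.8) = 1 / tan(24.8) = 1 / 0.462065 = 2.164198
Numerator = 2500 * 9.81 * 3.33^3 = 905611.0574
Denominator = 3.4 * 2.979919 * 2.164198 = 21.927061
W = 905611.0574 / 21.927061
W = 41301.07 N

41301.07


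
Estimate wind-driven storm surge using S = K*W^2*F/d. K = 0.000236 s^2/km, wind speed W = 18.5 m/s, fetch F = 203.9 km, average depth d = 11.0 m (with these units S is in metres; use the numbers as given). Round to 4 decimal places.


S = K * W^2 * F / d
W^2 = 18.5^2 = 342.25
S = 0.000236 * 342.25 * 203.9 / 11.0
Numerator = 0.000236 * 342.25 * 203.9 = 16.469207
S = 16.469207 / 11.0 = 1.4972 m

1.4972


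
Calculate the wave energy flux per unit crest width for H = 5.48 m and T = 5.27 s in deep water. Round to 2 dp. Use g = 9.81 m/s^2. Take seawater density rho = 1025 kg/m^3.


P = rho * g^2 * H^2 * T / (32 * pi)
P = 1025 * 9.81^2 * 5.48^2 * 5.27 / (32 * pi)
P = 1025 * 96.2361 * 30.0304 * 5.27 / 100.53096
P = 155286.52 W/m

155286.52


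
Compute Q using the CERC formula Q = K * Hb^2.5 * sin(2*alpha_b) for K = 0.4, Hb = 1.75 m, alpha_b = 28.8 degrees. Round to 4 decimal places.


Q = K * Hb^2.5 * sin(2 * alpha_b)
Hb^2.5 = 1.75^2.5 = 4.051307
sin(2 * 28.8) = sin(57.6) = 0.844328
Q = 0.4 * 4.051307 * 0.844328
Q = 1.3683 m^3/s

1.3683


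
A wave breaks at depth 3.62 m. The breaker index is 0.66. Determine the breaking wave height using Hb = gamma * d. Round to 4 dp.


Hb = gamma * d
Hb = 0.66 * 3.62
Hb = 2.3892 m

2.3892


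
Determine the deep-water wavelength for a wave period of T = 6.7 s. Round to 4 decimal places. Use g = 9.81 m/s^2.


L0 = g * T^2 / (2 * pi)
L0 = 9.81 * 6.7^2 / (2 * pi)
L0 = 9.81 * 44.8900 / 6.28319
L0 = 440.3709 / 6.28319
L0 = 70.0872 m

70.0872


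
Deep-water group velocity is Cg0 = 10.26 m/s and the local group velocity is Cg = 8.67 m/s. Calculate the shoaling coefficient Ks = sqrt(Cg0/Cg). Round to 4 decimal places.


Ks = sqrt(Cg0 / Cg)
Ks = sqrt(10.26 / 8.67)
Ks = sqrt(1.1834)
Ks = 1.0878

1.0878


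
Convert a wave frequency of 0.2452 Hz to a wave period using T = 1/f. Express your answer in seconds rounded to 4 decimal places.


T = 1 / f
T = 1 / 0.2452
T = 4.0783 s

4.0783


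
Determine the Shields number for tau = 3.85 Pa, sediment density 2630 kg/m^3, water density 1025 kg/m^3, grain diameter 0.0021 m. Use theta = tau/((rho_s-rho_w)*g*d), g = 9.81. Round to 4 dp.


theta = tau / ((rho_s - rho_w) * g * d)
rho_s - rho_w = 2630 - 1025 = 1605
Denominator = 1605 * 9.81 * 0.0021 = 33.064605
theta = 3.85 / 33.064605
theta = 0.1164

0.1164


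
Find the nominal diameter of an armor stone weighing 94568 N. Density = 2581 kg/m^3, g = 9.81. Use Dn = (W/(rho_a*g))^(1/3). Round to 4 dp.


V = W / (rho_a * g)
V = 94568 / (2581 * 9.81)
V = 94568 / 25319.61
V = 3.734971 m^3
Dn = V^(1/3) = 3.734971^(1/3)
Dn = 1.5515 m

1.5515


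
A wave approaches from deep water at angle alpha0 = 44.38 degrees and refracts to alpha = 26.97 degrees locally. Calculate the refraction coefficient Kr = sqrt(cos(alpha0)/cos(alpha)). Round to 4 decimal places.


Kr = sqrt(cos(alpha0) / cos(alpha))
cos(44.38) = 0.714717
cos(26.97) = 0.891244
Kr = sqrt(0.714717 / 0.891244)
Kr = sqrt(0.801932)
Kr = 0.8955

0.8955


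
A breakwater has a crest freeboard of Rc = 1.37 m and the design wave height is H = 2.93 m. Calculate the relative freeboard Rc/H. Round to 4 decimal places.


Relative freeboard = Rc / H
= 1.37 / 2.93
= 0.4676

0.4676


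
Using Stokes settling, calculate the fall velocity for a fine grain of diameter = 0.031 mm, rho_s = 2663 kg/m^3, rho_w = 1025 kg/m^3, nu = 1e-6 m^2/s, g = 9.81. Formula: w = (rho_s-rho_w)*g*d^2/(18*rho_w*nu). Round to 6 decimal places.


w = (rho_s - rho_w) * g * d^2 / (18 * rho_w * nu)
d = 0.031 mm = 0.000031 m
rho_s - rho_w = 2663 - 1025 = 1638
Numerator = 1638 * 9.81 * (0.000031)^2 = 0.000015442098
Denominator = 18 * 1025 * 1e-6 = 0.018450
w = 0.000837 m/s

0.000837


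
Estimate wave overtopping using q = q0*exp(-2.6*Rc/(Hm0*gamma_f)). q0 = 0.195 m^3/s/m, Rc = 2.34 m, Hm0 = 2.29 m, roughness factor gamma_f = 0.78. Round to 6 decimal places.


q = q0 * exp(-2.6 * Rc / (Hm0 * gamma_f))
Exponent = -2.6 * 2.34 / (2.29 * 0.78)
= -2.6 * 2.34 / 1.7862
= -3.406114
exp(-3.406114) = 0.033170
q = 0.195 * 0.033170
q = 0.006468 m^3/s/m

0.006468


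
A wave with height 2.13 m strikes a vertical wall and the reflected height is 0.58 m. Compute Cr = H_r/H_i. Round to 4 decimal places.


Cr = H_r / H_i
Cr = 0.58 / 2.13
Cr = 0.2723

0.2723


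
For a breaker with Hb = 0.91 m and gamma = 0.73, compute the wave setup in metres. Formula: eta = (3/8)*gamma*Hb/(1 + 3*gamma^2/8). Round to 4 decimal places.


eta = (3/8) * gamma * Hb / (1 + 3*gamma^2/8)
Numerator = (3/8) * 0.73 * 0.91 = 0.249113
Denominator = 1 + 3*0.73^2/8 = 1 + 0.199838 = 1.199838
eta = 0.249113 / 1.199838
eta = 0.2076 m

0.2076


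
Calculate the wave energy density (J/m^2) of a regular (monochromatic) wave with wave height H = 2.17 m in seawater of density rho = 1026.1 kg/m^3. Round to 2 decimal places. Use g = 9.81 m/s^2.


E = (1/8) * rho * g * H^2
E = (1/8) * 1026.1 * 9.81 * 2.17^2
E = 0.125 * 1026.1 * 9.81 * 4.7089
E = 5925.00 J/m^2

5925.00


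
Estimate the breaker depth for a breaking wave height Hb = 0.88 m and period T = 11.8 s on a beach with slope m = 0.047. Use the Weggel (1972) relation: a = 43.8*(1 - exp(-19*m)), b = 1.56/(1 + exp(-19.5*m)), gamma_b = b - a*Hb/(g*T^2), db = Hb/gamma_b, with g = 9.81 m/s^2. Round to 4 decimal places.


a = 43.8 * (1 - exp(-19 * m))
exp(-19 * 0.047) = exp(-0.8930) = 0.409426
a = 43.8 * (1 - 0.409426) = 25.867157
b = 1.56 / (1 + exp(-19.5 * m))
exp(-19.5 * 0.047) = exp(-0.9165) = 0.399916
b = 1.56 / (1 + 0.399916) = 1.114352
Hb / (g * T^2) = 0.88 / (9.81 * 11.8^2) = 0.88 / 1365.9444 = 0.00064424
gamma_b = b - a * Hb/(g*T^2) = 1.114352 - 25.867157 * 0.00064424 = 1.097688
db = Hb / gamma_b = 0.88 / 1.097688
db = 0.8017 m

0.8017


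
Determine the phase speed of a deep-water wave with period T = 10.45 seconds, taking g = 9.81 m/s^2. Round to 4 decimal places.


We use the deep-water celerity formula:
C = g * T / (2 * pi)
C = 9.81 * 10.45 / (2 * 3.14159...)
C = 102.514500 / 6.283185
C = 16.3157 m/s

16.3157


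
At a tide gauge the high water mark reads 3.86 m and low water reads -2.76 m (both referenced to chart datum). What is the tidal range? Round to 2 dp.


Tidal range = High water - Low water
Tidal range = 3.86 - (-2.76)
Tidal range = 6.62 m

6.62


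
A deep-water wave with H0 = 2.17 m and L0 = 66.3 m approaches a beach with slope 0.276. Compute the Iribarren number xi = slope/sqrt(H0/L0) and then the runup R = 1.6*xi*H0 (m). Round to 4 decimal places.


xi = slope / sqrt(H0/L0)
H0/L0 = 2.17/66.3 = 0.032730
sqrt(0.032730) = 0.180914
xi = 0.276 / 0.180914 = 1.525583
R = 1.6 * xi * H0 = 1.6 * 1.525583 * 2.17
R = 5.2968 m

5.2968


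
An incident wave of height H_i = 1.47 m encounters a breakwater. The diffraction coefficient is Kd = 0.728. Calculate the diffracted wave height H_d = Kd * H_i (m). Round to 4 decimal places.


H_d = Kd * H_i
H_d = 0.728 * 1.47
H_d = 1.0702 m

1.0702


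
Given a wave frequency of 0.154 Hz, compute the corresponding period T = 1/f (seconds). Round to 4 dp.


T = 1 / f
T = 1 / 0.154
T = 6.4935 s

6.4935


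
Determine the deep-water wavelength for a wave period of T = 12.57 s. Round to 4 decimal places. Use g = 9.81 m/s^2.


L0 = g * T^2 / (2 * pi)
L0 = 9.81 * 12.57^2 / (2 * pi)
L0 = 9.81 * 158.0049 / 6.28319
L0 = 1550.0281 / 6.28319
L0 = 246.6946 m

246.6946


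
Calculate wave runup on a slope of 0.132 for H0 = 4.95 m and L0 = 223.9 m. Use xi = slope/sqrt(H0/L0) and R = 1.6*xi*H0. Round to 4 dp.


xi = slope / sqrt(H0/L0)
H0/L0 = 4.95/223.9 = 0.022108
sqrt(0.022108) = 0.148688
xi = 0.132 / 0.148688 = 0.887766
R = 1.6 * xi * H0 = 1.6 * 0.887766 * 4.95
R = 7.0311 m

7.0311


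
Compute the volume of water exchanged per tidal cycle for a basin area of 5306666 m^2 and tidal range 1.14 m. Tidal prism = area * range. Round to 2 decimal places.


Tidal prism = Area * Tidal range
P = 5306666 * 1.14
P = 6049599.24 m^3

6049599.24


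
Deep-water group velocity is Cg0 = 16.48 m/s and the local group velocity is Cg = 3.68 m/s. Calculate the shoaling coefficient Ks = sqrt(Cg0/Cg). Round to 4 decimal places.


Ks = sqrt(Cg0 / Cg)
Ks = sqrt(16.48 / 3.68)
Ks = sqrt(4.4783)
Ks = 2.1162

2.1162


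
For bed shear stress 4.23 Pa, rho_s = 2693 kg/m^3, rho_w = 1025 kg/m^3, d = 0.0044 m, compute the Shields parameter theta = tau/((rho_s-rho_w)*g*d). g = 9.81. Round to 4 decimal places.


theta = tau / ((rho_s - rho_w) * g * d)
rho_s - rho_w = 2693 - 1025 = 1668
Denominator = 1668 * 9.81 * 0.0044 = 71.997552
theta = 4.23 / 71.997552
theta = 0.0588

0.0588


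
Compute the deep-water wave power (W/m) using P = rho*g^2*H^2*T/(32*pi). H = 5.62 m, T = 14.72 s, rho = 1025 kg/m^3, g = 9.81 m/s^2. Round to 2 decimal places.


P = rho * g^2 * H^2 * T / (32 * pi)
P = 1025 * 9.81^2 * 5.62^2 * 14.72 / (32 * pi)
P = 1025 * 96.2361 * 31.5844 * 14.72 / 100.53096
P = 456186.54 W/m

456186.54


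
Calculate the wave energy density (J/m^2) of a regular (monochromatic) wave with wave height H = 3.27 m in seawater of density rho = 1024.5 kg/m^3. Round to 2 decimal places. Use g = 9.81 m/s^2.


E = (1/8) * rho * g * H^2
E = (1/8) * 1024.5 * 9.81 * 3.27^2
E = 0.125 * 1024.5 * 9.81 * 10.6929
E = 13433.42 J/m^2

13433.42


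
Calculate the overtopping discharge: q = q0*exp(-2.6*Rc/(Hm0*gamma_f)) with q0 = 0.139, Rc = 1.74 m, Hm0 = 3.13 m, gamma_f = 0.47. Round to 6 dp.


q = q0 * exp(-2.6 * Rc / (Hm0 * gamma_f))
Exponent = -2.6 * 1.74 / (3.13 * 0.47)
= -2.6 * 1.74 / 1.4711
= -3.075250
exp(-3.075250) = 0.046178
q = 0.139 * 0.046178
q = 0.006419 m^3/s/m

0.006419


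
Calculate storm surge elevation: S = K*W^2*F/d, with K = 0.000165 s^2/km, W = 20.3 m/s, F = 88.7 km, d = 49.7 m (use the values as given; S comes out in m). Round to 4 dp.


S = K * W^2 * F / d
W^2 = 20.3^2 = 412.09
S = 0.000165 * 412.09 * 88.7 / 49.7
Numerator = 0.000165 * 412.09 * 88.7 = 6.031143
S = 6.031143 / 49.7 = 0.1214 m

0.1214


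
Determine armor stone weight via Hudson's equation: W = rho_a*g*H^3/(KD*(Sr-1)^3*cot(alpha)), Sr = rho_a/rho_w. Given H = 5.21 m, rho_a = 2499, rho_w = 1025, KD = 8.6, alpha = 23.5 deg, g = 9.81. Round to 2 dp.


Sr = rho_a / rho_w = 2499 / 1025 = 2.438049
(Sr - 1) = 1.438049
(Sr - 1)^3 = 2.973862
cot(23.5) = 1 / tan(23.5) = 1 / 0.434812 = 2.299843
Numerator = 2499 * 9.81 * 5.21^3 = 3466956.8259
Denominator = 8.6 * 2.973862 * 2.299843 = 58.818969
W = 3466956.8259 / 58.818969
W = 58942.84 N

58942.84


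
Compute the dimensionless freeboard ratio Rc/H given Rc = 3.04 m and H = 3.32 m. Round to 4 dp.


Relative freeboard = Rc / H
= 3.04 / 3.32
= 0.9157

0.9157


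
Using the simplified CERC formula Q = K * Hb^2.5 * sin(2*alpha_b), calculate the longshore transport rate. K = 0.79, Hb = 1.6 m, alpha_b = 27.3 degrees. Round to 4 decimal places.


Q = K * Hb^2.5 * sin(2 * alpha_b)
Hb^2.5 = 1.6^2.5 = 3.238172
sin(2 * 27.3) = sin(54.6) = 0.815128
Q = 0.79 * 3.238172 * 0.815128
Q = 2.0852 m^3/s

2.0852


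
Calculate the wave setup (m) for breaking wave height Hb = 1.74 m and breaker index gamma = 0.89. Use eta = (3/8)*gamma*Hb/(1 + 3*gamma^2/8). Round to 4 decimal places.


eta = (3/8) * gamma * Hb / (1 + 3*gamma^2/8)
Numerator = (3/8) * 0.89 * 1.74 = 0.580725
Denominator = 1 + 3*0.89^2/8 = 1 + 0.297038 = 1.297038
eta = 0.580725 / 1.297038
eta = 0.4477 m

0.4477


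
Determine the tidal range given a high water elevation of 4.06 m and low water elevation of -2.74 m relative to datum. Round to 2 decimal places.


Tidal range = High water - Low water
Tidal range = 4.06 - (-2.74)
Tidal range = 6.80 m

6.80


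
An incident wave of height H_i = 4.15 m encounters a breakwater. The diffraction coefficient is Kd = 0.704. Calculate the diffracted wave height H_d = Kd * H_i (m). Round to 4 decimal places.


H_d = Kd * H_i
H_d = 0.704 * 4.15
H_d = 2.9216 m

2.9216


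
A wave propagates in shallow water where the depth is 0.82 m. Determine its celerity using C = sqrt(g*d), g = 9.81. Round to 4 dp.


Using the shallow-water approximation:
C = sqrt(g * d) = sqrt(9.81 * 0.82)
C = sqrt(8.0442)
C = 2.8362 m/s

2.8362


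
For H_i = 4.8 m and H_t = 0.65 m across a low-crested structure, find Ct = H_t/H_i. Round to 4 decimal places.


Ct = H_t / H_i
Ct = 0.65 / 4.8
Ct = 0.1354

0.1354


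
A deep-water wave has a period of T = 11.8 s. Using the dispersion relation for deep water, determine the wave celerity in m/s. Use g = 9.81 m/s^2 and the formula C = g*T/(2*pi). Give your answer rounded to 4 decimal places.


We use the deep-water celerity formula:
C = g * T / (2 * pi)
C = 9.81 * 11.8 / (2 * 3.14159...)
C = 115.758000 / 6.283185
C = 18.4235 m/s

18.4235


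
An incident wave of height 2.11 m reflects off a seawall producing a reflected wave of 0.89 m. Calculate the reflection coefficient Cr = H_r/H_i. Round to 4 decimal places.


Cr = H_r / H_i
Cr = 0.89 / 2.11
Cr = 0.4218

0.4218


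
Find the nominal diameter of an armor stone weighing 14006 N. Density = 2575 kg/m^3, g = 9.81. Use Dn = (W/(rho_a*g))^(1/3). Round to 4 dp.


V = W / (rho_a * g)
V = 14006 / (2575 * 9.81)
V = 14006 / 25260.75
V = 0.554457 m^3
Dn = V^(1/3) = 0.554457^(1/3)
Dn = 0.8215 m

0.8215


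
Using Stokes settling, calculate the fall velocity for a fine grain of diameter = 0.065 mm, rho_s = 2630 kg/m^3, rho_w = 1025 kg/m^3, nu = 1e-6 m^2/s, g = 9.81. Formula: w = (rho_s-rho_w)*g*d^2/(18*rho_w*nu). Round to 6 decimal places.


w = (rho_s - rho_w) * g * d^2 / (18 * rho_w * nu)
d = 0.065 mm = 0.000065 m
rho_s - rho_w = 2630 - 1025 = 1605
Numerator = 1605 * 9.81 * (0.000065)^2 = 0.000066522836
Denominator = 18 * 1025 * 1e-6 = 0.018450
w = 0.003606 m/s

0.003606


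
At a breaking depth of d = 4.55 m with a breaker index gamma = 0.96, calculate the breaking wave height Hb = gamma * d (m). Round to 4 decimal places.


Hb = gamma * d
Hb = 0.96 * 4.55
Hb = 4.3680 m

4.3680


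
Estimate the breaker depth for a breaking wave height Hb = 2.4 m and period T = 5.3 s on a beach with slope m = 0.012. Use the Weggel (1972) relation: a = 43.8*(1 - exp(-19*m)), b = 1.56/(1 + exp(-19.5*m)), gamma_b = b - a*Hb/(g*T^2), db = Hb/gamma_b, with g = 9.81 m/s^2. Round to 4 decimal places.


a = 43.8 * (1 - exp(-19 * m))
exp(-19 * 0.012) = exp(-0.2280) = 0.796124
a = 43.8 * (1 - 0.796124) = 8.929757
b = 1.56 / (1 + exp(-19.5 * m))
exp(-19.5 * 0.012) = exp(-0.2340) = 0.791362
b = 1.56 / (1 + 0.791362) = 0.870846
Hb / (g * T^2) = 2.4 / (9.81 * 5.3^2) = 2.4 / 275.5629 = 0.00870945
gamma_b = b - a * Hb/(g*T^2) = 0.870846 - 8.929757 * 0.00870945 = 0.793073
db = Hb / gamma_b = 2.4 / 0.793073
db = 3.0262 m

3.0262


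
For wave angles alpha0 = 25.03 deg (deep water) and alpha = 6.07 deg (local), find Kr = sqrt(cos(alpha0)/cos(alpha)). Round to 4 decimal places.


Kr = sqrt(cos(alpha0) / cos(alpha))
cos(25.03) = 0.906086
cos(6.07) = 0.994393
Kr = sqrt(0.906086 / 0.994393)
Kr = sqrt(0.911195)
Kr = 0.9546

0.9546


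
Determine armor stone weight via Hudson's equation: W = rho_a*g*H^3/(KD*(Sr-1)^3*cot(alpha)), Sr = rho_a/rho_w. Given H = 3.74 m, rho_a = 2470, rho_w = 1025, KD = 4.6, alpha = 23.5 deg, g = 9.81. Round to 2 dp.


Sr = rho_a / rho_w = 2470 / 1025 = 2.409756
(Sr - 1) = 1.409756
(Sr - 1)^3 = 2.801767
cot(23.5) = 1 / tan(23.5) = 1 / 0.434812 = 2.299843
Numerator = 2470 * 9.81 * 3.74^3 = 1267595.7291
Denominator = 4.6 * 2.801767 * 2.299843 = 29.640661
W = 1267595.7291 / 29.640661
W = 42765.43 N

42765.43


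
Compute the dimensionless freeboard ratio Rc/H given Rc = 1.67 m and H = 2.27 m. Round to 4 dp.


Relative freeboard = Rc / H
= 1.67 / 2.27
= 0.7357

0.7357


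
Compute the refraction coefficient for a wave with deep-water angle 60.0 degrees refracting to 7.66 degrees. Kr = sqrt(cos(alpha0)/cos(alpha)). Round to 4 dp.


Kr = sqrt(cos(alpha0) / cos(alpha))
cos(60.0) = 0.500000
cos(7.66) = 0.991076
Kr = sqrt(0.500000 / 0.991076)
Kr = sqrt(0.504502)
Kr = 0.7103

0.7103


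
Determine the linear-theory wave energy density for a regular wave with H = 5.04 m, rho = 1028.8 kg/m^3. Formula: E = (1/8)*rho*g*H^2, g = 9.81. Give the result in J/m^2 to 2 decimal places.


E = (1/8) * rho * g * H^2
E = (1/8) * 1028.8 * 9.81 * 5.04^2
E = 0.125 * 1028.8 * 9.81 * 25.4016
E = 32045.79 J/m^2

32045.79


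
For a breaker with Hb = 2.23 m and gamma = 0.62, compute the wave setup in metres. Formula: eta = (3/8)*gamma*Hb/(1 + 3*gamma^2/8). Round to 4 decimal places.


eta = (3/8) * gamma * Hb / (1 + 3*gamma^2/8)
Numerator = (3/8) * 0.62 * 2.23 = 0.518475
Denominator = 1 + 3*0.62^2/8 = 1 + 0.144150 = 1.144150
eta = 0.518475 / 1.144150
eta = 0.4532 m

0.4532


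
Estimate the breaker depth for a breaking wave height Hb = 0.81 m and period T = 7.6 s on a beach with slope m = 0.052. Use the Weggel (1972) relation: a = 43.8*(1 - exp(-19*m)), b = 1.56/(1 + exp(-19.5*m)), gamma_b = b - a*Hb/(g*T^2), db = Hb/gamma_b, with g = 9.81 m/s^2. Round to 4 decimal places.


a = 43.8 * (1 - exp(-19 * m))
exp(-19 * 0.052) = exp(-0.9880) = 0.372321
a = 43.8 * (1 - 0.372321) = 27.492358
b = 1.56 / (1 + exp(-19.5 * m))
exp(-19.5 * 0.052) = exp(-1.0140) = 0.362765
b = 1.56 / (1 + 0.362765) = 1.144731
Hb / (g * T^2) = 0.81 / (9.81 * 7.6^2) = 0.81 / 566.6256 = 0.00142952
gamma_b = b - a * Hb/(g*T^2) = 1.144731 - 27.492358 * 0.00142952 = 1.105431
db = Hb / gamma_b = 0.81 / 1.105431
db = 0.7327 m

0.7327


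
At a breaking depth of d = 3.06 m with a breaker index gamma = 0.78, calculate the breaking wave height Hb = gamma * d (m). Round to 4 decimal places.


Hb = gamma * d
Hb = 0.78 * 3.06
Hb = 2.3868 m

2.3868


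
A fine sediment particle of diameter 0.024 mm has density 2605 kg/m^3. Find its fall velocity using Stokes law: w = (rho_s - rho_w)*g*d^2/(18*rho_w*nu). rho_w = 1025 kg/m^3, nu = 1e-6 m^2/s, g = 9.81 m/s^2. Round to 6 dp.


w = (rho_s - rho_w) * g * d^2 / (18 * rho_w * nu)
d = 0.024 mm = 0.000024 m
rho_s - rho_w = 2605 - 1025 = 1580
Numerator = 1580 * 9.81 * (0.000024)^2 = 0.000008927885
Denominator = 18 * 1025 * 1e-6 = 0.018450
w = 0.000484 m/s

0.000484


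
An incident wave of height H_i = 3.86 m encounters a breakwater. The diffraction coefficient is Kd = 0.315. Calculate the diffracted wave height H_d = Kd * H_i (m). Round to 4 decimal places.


H_d = Kd * H_i
H_d = 0.315 * 3.86
H_d = 1.2159 m

1.2159


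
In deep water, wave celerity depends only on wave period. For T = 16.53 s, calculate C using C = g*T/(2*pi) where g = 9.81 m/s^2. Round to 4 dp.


We use the deep-water celerity formula:
C = g * T / (2 * pi)
C = 9.81 * 16.53 / (2 * 3.14159...)
C = 162.159300 / 6.283185
C = 25.8085 m/s

25.8085


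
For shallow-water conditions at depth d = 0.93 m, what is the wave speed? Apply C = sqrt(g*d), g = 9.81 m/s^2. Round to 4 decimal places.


Using the shallow-water approximation:
C = sqrt(g * d) = sqrt(9.81 * 0.93)
C = sqrt(9.1233)
C = 3.0205 m/s

3.0205


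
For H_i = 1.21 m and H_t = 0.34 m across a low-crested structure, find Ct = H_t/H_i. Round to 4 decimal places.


Ct = H_t / H_i
Ct = 0.34 / 1.21
Ct = 0.2810

0.2810


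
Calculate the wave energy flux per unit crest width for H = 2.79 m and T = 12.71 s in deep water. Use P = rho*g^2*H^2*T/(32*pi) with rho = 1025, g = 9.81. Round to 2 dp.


P = rho * g^2 * H^2 * T / (32 * pi)
P = 1025 * 9.81^2 * 2.79^2 * 12.71 / (32 * pi)
P = 1025 * 96.2361 * 7.7841 * 12.71 / 100.53096
P = 97076.92 W/m

97076.92


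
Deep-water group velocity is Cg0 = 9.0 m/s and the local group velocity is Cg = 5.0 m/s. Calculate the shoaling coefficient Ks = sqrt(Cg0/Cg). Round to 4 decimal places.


Ks = sqrt(Cg0 / Cg)
Ks = sqrt(9.0 / 5.0)
Ks = sqrt(1.8000)
Ks = 1.3416

1.3416


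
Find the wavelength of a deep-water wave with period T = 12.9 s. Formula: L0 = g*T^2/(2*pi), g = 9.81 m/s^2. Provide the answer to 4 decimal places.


L0 = g * T^2 / (2 * pi)
L0 = 9.81 * 12.9^2 / (2 * pi)
L0 = 9.81 * 166.4100 / 6.28319
L0 = 1632.4821 / 6.28319
L0 = 259.8176 m

259.8176


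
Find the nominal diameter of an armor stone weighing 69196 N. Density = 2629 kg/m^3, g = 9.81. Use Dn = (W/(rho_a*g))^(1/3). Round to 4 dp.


V = W / (rho_a * g)
V = 69196 / (2629 * 9.81)
V = 69196 / 25790.49
V = 2.683004 m^3
Dn = V^(1/3) = 2.683004^(1/3)
Dn = 1.3895 m

1.3895


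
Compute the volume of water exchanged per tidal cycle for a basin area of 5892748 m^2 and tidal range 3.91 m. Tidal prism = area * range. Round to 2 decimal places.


Tidal prism = Area * Tidal range
P = 5892748 * 3.91
P = 23040644.68 m^3

23040644.68


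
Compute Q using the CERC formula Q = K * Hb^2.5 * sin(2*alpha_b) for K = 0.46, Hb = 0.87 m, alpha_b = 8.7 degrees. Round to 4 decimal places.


Q = K * Hb^2.5 * sin(2 * alpha_b)
Hb^2.5 = 0.87^2.5 = 0.705989
sin(2 * 8.7) = sin(17.4) = 0.299041
Q = 0.46 * 0.705989 * 0.299041
Q = 0.0971 m^3/s

0.0971


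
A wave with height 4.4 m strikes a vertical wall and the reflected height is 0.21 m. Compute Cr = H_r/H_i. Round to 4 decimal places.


Cr = H_r / H_i
Cr = 0.21 / 4.4
Cr = 0.0477

0.0477


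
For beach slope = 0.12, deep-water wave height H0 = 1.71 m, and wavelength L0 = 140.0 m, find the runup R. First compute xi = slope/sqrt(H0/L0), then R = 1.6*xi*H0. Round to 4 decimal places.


xi = slope / sqrt(H0/L0)
H0/L0 = 1.71/140.0 = 0.012214
sqrt(0.012214) = 0.110518
xi = 0.12 / 0.110518 = 1.085793
R = 1.6 * xi * H0 = 1.6 * 1.085793 * 1.71
R = 2.9707 m

2.9707


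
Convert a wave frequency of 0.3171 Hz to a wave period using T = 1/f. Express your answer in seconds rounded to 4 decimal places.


T = 1 / f
T = 1 / 0.3171
T = 3.1536 s

3.1536


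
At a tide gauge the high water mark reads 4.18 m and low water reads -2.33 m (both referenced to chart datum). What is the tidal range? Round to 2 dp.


Tidal range = High water - Low water
Tidal range = 4.18 - (-2.33)
Tidal range = 6.51 m

6.51


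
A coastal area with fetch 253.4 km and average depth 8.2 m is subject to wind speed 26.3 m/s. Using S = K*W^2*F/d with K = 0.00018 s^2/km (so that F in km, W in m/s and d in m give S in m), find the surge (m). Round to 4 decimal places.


S = K * W^2 * F / d
W^2 = 26.3^2 = 691.69
S = 0.00018 * 691.69 * 253.4 / 8.2
Numerator = 0.00018 * 691.69 * 253.4 = 31.549364
S = 31.549364 / 8.2 = 3.8475 m

3.8475


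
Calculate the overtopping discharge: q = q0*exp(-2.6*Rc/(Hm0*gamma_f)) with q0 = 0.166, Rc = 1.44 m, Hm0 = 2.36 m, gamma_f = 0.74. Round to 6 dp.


q = q0 * exp(-2.6 * Rc / (Hm0 * gamma_f))
Exponent = -2.6 * 1.44 / (2.36 * 0.74)
= -2.6 * 1.44 / 1.7464
= -2.143839
exp(-2.143839) = 0.117204
q = 0.166 * 0.117204
q = 0.019456 m^3/s/m

0.019456
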